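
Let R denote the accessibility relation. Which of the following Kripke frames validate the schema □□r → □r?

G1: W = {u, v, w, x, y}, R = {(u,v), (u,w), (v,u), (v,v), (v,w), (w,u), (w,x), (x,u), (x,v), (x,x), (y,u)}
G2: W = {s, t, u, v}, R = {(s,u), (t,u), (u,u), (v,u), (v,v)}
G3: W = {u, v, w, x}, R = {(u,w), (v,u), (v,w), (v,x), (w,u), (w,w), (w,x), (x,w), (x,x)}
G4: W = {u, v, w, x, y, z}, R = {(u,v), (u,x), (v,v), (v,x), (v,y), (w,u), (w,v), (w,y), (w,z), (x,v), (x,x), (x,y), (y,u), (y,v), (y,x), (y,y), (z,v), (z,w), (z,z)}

Frame correspondent (Sahlqvist): ∀x ∀y (Rxy → ∃z (Rxz ∧ Rzy)) — i.e. density.
G1: fails — Ryu but no z with Ryz and Rzu.
G2: holds.
G3: holds.
G4: holds.

G2, G3, G4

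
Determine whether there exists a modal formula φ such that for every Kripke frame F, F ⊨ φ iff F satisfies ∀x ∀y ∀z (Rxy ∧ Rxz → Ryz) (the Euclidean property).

This is a Sahlqvist condition; the 5 axiom ◇r → □◇r defines it.
Suppose ◇r→□◇r is valid. Take Rxy, Rxz and set V(r)={y}. Then ◇r at x, so □◇r at x, so ◇r at z, so some w with Rzw has r; w=y, i.e. Rzy. By symmetry of the argument, Ryz.

Definable; ◇r → □◇r defines it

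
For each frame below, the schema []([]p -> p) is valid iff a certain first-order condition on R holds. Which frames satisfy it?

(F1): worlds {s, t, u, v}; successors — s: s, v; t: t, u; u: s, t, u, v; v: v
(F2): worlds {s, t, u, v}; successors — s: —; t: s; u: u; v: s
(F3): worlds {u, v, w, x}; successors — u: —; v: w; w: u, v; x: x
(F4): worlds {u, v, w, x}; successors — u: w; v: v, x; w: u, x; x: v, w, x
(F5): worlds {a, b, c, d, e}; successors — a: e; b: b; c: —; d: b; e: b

This is the axiom for shift-reflexivity; its first-order frame correspondent is forall x forall y (Rxy -> Ryy).
(F1): ✓.
(F2): fails — Rvs but not Rss.
(F3): fails — Rwu but not Ruu.
(F4): fails — Rxw but not Rww.
(F5): fails — Rae but not Ree.

(F1)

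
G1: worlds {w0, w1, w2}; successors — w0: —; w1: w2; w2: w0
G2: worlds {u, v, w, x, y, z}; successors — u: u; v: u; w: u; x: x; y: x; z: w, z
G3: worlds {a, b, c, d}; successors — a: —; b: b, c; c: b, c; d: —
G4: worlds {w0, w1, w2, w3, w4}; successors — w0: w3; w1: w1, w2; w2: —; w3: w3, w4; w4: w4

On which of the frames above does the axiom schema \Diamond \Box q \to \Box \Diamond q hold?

G3

The schema corresponds to convergence: \forall x \forall y \forall z (Rxy \wedge Rxz \to \exists w (Ryw \wedge Rzw)).
G1: fails — Rw2w0 and Rw2w0 but w0 and w0 have no common successor.
G2: fails — Rzz and Rzw but z and w have no common successor.
G3: holds.
G4: fails — Rw1w2 and Rw1w2 but w2 and w2 have no common successor.
Valid on: G3.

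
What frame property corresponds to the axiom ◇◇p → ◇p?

Transitivity

This is a form of the 4 axiom.
Its frame correspondent is transitivity — ∀x ∀y ∀z (Rxy ∧ Ryz → Rxz).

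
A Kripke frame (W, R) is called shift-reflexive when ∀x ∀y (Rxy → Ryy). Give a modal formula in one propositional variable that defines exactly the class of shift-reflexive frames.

A defining formula is □(□q → q) (the T□ axiom).

□(□q → q)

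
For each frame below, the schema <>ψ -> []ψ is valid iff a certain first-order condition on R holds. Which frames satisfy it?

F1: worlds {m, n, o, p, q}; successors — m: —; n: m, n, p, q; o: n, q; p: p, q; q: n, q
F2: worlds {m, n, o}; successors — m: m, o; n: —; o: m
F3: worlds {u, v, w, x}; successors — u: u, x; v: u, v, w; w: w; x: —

Frame correspondent (Sahlqvist): forall x forall y forall z (Rxy & Rxz -> y = z) — i.e. partial functionality.
F1: fails — n sees both m and n.
F2: fails — m sees both m and o.
F3: fails — u sees both u and x.

none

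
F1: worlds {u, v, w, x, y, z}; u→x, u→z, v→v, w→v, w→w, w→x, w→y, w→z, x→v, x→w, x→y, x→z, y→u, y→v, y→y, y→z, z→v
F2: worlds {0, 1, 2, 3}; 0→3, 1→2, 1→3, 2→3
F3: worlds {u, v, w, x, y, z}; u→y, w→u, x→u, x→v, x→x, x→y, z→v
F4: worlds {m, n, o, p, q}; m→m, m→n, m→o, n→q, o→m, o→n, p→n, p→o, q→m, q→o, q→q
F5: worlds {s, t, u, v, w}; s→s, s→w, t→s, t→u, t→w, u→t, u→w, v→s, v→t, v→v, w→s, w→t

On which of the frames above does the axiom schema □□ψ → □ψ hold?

The schema corresponds to density: ∀x ∀y (Rxy → ∃z (Rxz ∧ Rzy)).
F1: fails — Rux but no t with Rut and Rtx.
F2: fails — R12 but no z with R1z and Rz2.
F3: fails — Rwu but no t with Rwt and Rtu.
F4: fails — Rpo but no z with Rpz and Rzo.
F5: fails — Rwt but no z with Rwz and Rzt.

none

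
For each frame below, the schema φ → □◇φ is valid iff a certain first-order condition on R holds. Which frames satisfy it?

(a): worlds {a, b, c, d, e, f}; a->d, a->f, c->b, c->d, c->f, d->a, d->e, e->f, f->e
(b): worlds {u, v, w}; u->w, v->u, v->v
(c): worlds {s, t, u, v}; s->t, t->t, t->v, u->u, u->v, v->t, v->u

This is the axiom for symmetry; its first-order frame correspondent is ∀x ∀y (Rxy → Ryx).
(a): fails — Rcd but not Rdc.
(b): fails — Rvu but not Ruv.
(c): fails — Rst but not Rts.
Valid on no frame.

none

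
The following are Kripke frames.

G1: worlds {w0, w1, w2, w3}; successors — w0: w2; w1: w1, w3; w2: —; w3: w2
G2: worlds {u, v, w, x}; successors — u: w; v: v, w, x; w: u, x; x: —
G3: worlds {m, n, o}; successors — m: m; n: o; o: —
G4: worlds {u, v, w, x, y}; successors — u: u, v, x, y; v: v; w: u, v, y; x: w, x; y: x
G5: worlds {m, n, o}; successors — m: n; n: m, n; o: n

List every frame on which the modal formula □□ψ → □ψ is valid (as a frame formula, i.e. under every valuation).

G4, G5

This is the axiom for density; its first-order frame correspondent is ∀x ∀y (Rxy → ∃z (Rxz ∧ Rzy)).
G1: fails — Rw0w2 but no z with Rw0z and Rzw2.
G2: fails — Rwu but no z with Rwz and Rzu.
G3: fails — Rno but no z with Rnz and Rzo.
G4: ✓.
G5: ✓.
Valid on: G4, G5.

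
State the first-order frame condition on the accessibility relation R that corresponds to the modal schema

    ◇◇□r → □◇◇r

∀x ∀y ∀z ((xR²y ∧ xRz) → ∃w (yRw ∧ zR²w))

This is a Sahlqvist (Geach-type) schema ◇^2□^1r → □^1◇^2r.
Minimal-valuation argument: fix x; take any y with xR^2y and any z with xR^1z. Set V(r) to the set of worlds R-reachable from y in exactly 1 step. Then □^1r holds at y, so the antecedent holds at x; validity forces ◇^2r at z, giving a w with zR^2w and yR^1w.
First-order correspondent: ∀x ∀y ∀z ((xR²y ∧ xRz) → ∃w (yRw ∧ zR²w)).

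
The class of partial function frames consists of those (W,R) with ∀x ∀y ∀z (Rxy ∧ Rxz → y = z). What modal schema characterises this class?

This is partial functionality; the standard corresponding axiom is CD: ◇s → □s.

◇s → □s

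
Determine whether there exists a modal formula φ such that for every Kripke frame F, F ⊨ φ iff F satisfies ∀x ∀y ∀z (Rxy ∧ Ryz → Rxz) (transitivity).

The condition is transitivity. A defining modal formula is □q → □□q.
Suppose □q→□□q is valid. Take Rxy, Ryz and set V(q)={w : Rxw}. Then □q at x, so □□q at x, so □q at y, so q at z, i.e. Rxz.

Yes, by □q → □□q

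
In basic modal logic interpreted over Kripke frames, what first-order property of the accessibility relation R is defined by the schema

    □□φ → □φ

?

density: ∀x ∀y (Rxy → ∃z (Rxz ∧ Rzy))

This is the C4 axiom.
It corresponds to density: ∀x ∀y (Rxy → ∃z (Rxz ∧ Rzy)).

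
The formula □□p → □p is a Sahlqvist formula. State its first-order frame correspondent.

This is the C4 axiom.
Its frame correspondent is density — ∀x ∀y (Rxy → ∃z (Rxz ∧ Rzy)).

Density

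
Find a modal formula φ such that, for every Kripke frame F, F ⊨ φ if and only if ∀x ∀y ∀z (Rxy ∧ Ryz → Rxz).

□r → □□r

This is transitivity; the standard corresponding axiom is 4: □r → □□r.
Suppose □r→□□r is valid. Take Rxy, Ryz and set V(r)={w : Rxw}. Then □r at x, so □□r at x, so □r at y, so r at z, i.e. Rxz.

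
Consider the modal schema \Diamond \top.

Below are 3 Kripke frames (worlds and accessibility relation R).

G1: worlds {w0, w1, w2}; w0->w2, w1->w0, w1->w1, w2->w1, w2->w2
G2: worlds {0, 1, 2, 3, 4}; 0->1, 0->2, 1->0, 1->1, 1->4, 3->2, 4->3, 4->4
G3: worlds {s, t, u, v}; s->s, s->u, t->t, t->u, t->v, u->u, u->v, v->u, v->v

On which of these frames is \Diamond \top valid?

G1, G3

The schema corresponds to seriality: \forall x \exists y Rxy.
G1: holds.
G2: fails — world 2 has no successor.
G3: holds.
Valid on: G1, G3.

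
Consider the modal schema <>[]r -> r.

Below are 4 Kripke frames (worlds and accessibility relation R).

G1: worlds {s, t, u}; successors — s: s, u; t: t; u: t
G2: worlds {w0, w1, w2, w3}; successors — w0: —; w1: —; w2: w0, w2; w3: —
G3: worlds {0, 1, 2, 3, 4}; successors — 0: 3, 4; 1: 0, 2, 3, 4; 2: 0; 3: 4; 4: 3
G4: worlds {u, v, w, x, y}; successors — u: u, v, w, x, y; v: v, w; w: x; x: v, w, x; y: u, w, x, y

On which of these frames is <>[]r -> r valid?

none

Frame correspondent (Sahlqvist): forall x forall y (Rxy -> Ryx) — i.e. symmetry.
G1: fails — Rsu but not Rus.
G2: fails — Rw2w0 but not Rw0w2.
G3: fails — R10 but not R01.
G4: fails — Ruv but not Rvu.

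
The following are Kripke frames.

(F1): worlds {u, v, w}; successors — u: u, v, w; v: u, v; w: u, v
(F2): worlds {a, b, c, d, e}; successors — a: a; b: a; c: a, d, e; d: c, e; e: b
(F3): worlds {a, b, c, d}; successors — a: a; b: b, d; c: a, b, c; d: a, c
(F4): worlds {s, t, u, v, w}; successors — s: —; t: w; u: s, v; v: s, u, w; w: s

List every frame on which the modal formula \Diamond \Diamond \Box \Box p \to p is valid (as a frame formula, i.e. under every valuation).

This is the axiom for a generalized confluence (Geach) condition; its first-order frame correspondent is \forall x \forall y (x R^2 y \to \exists w (y R^2 w \wedge x = w)).
(F1): holds.
(F2): fails — bR²a but no w with aR²w and b=w.
(F3): fails — bR²a but no w with aR²w and b=w.
(F4): fails — tR²s but no w* with sR²w* and t=w*.

(F1)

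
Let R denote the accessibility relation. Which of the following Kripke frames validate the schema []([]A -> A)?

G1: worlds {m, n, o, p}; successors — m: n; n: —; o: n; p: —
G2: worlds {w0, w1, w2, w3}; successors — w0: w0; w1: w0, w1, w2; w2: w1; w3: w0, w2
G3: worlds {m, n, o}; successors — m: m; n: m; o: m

The schema corresponds to shift-reflexivity: forall x forall y (Rxy -> Ryy).
G1: fails — Ron but not Rnn.
G2: fails — Rw1w2 but not Rw2w2.
G3: holds.

G3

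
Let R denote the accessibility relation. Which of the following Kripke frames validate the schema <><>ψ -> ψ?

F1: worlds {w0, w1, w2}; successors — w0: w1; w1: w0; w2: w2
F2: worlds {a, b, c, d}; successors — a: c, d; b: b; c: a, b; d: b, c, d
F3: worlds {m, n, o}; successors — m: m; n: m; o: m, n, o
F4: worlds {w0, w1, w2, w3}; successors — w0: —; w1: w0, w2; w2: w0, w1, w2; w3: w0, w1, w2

This is the axiom for a generalized confluence (Geach) condition; its first-order frame correspondent is forall x forall y (x R^2 y -> exists w (y = w & x = w)).
F1: satisfies the condition.
F2: fails — aR²b but b ≠ a.
F3: fails — nR²m but m ≠ n.
F4: fails — w1R²w0 but w0 ≠ w1.
Valid on: F1.

F1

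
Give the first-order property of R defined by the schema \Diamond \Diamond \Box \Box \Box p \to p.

This is a Sahlqvist (Geach-type) schema ◇^2□^3p → □^0◇^0p.
Minimal-valuation argument: fix x; take any y with xR^2y and any z with xR^0z. Set V(p) to the set of worlds R-reachable from y in exactly 3 steps. Then □^3p holds at y, so the antecedent holds at x; validity forces ◇^0p at z, giving a w with zR^0w and yR^3w.
First-order correspondent: \forall x \forall y (x R^2 y \to \exists w (y R^3 w \wedge x = w)).

\forall x \forall y (x R^2 y \to \exists w (y R^3 w \wedge x = w))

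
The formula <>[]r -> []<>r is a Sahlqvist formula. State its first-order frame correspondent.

This schema is the .2 axiom.
Its frame correspondent is convergence — forall x forall y forall z (Rxy & Rxz -> exists w (Ryw & Rzw)).

Convergence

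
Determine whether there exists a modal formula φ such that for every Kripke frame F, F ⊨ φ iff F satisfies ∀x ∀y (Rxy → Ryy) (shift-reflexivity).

Yes: it is shift-reflexivity, defined by the T□ schema □(□r → r).
Suppose □(□r→r) is valid. Take Rxy and set V(r)={w : Ryw}. Then at y, □r holds; since □(□r→r) at x, □r→r at y, so r at y, i.e. Ryy.

Yes, by □(□r → r)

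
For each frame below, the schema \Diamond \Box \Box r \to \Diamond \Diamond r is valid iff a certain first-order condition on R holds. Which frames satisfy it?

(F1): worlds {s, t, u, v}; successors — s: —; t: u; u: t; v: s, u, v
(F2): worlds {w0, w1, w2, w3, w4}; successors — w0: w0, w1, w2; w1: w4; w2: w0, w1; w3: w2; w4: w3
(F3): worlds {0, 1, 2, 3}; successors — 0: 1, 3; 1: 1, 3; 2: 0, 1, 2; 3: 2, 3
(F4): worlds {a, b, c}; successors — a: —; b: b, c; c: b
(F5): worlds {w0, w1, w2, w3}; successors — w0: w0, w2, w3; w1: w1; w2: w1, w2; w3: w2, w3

(F3), (F4), (F5)

The schema corresponds to a generalized confluence (Geach) condition: \forall x \forall y (xRy \to \exists w (y R^2 w \wedge x R^2 w)).
(F1): fails — tRu but no w with uR²w and tR²w.
(F2): fails — w0Rw1 but no w with w1R²w and w0R²w.
(F3): condition met.
(F4): condition met.
(F5): condition met.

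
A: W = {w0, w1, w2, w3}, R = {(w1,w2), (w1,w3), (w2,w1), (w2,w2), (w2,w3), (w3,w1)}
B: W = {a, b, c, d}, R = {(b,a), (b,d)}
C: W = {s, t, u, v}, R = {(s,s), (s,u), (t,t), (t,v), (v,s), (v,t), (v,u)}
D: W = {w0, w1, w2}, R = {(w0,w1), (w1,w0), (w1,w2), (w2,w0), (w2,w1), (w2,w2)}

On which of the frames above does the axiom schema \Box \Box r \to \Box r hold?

C

This is the axiom for density; its first-order frame correspondent is \forall x \forall y (Rxy \to \exists z (Rxz \wedge Rzy)).
A: fails — Rw3w1 but no z with Rw3z and Rzw1.
B: fails — Rba but no z with Rbz and Rza.
C: satisfies the condition.
D: fails — Rw0w1 but no z with Rw0z and Rzw1.
Valid on: C.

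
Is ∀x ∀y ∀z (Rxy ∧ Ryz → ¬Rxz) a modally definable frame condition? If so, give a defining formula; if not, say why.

Not modally definable

Modal frame validity is preserved under surjective bounded morphisms.
The 5-cycle (worlds 0,1,2,3,4 with 0→1→2→3→4→0) is intransitive. Mapping every world to a single reflexive point • is a surjective bounded morphism; the reflexive point is not intransitive (R••∧R•• but R••).
So the class is not modally definable.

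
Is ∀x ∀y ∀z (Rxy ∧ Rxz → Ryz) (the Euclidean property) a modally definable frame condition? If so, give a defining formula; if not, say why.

Definable; ◇r → □◇r defines it

This is a Sahlqvist condition; the 5 axiom ◇r → □◇r defines it.
Suppose ◇r→□◇r is valid. Take Rxy, Rxz and set V(r)={y}. Then ◇r at x, so □◇r at x, so ◇r at z, so some w with Rzw has r; w=y, i.e. Rzy. By symmetry of the argument, Ryz.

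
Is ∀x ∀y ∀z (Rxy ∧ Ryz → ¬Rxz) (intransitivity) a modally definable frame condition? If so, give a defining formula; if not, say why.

Any modally definable frame class is closed under surjective bounded morphisms.
The 3-cycle (worlds s,t,u with s→t→u→s) is intransitive. Mapping every world to a single reflexive point • is a surjective bounded morphism; the reflexive point is not intransitive (R••∧R•• but R••).
So the class is not modally definable.

No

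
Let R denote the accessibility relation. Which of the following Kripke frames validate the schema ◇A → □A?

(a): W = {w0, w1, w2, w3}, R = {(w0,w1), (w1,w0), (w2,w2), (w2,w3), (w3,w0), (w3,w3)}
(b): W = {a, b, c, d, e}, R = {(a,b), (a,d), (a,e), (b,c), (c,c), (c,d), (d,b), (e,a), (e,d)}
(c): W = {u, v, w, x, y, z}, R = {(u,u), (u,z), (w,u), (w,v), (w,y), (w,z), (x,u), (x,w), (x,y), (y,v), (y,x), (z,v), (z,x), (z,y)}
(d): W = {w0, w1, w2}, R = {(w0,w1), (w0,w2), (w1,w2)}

The schema corresponds to partial functionality: ∀x ∀y ∀z (Rxy ∧ Rxz → y = z).
(a): fails — w2 sees both w2 and w3.
(b): fails — a sees both b and d.
(c): fails — u sees both u and z.
(d): fails — w0 sees both w1 and w2.

none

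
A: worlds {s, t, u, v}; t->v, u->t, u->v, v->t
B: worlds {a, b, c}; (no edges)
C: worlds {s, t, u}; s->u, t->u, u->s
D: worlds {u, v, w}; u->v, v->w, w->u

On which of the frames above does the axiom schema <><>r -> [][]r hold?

The schema corresponds to a generalized confluence (Geach) condition: forall x forall y forall z ((x R^2 y & x R^2 z) -> exists w (y = w & z = w)).
A: fails — uR²t, uR²v but t ≠ v.
B: condition met.
C: condition met.
D: condition met.
Valid on: B, C, D.

B, C, D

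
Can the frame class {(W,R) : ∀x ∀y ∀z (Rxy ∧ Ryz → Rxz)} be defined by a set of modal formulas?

Definable; □r → □□r defines it

The condition is transitivity. A defining modal formula is □r → □□r.
Suppose □r→□□r is valid. Take Rxy, Ryz and set V(r)={w : Rxw}. Then □r at x, so □□r at x, so □r at y, so r at z, i.e. Rxz.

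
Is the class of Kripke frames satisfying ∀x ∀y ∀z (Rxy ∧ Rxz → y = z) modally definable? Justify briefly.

Yes: it is partial functionality, defined by the CD schema ◇q → □q.

Yes — defined by ◇q → □q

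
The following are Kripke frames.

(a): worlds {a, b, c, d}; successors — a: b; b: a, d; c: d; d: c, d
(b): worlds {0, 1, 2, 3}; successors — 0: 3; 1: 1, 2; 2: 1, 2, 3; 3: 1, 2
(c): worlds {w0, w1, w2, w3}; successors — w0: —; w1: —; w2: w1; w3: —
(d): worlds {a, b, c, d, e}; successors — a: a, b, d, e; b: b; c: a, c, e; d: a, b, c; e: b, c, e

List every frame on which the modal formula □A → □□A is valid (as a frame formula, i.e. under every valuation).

(c)

Frame correspondent (Sahlqvist): ∀x ∀y ∀z (Rxy ∧ Ryz → Rxz) — i.e. transitivity.
(a): fails — Rcd and Rdc but not Rcc.
(b): fails — R32 and R23 but not R33.
(c): holds.
(d): fails — Rdc and Rce but not Rde.
Valid on: (c).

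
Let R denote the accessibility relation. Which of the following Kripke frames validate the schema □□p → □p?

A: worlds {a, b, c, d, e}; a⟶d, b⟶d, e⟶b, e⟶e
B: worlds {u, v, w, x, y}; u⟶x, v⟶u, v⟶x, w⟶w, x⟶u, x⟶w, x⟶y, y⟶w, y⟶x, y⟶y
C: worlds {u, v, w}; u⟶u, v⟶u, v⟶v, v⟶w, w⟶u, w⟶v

C

The schema corresponds to density: ∀x ∀y (Rxy → ∃z (Rxz ∧ Rzy)).
A: fails — Rad but no z with Raz and Rzd.
B: fails — Rxu but no z with Rxz and Rzu.
C: condition met.
Valid on: C.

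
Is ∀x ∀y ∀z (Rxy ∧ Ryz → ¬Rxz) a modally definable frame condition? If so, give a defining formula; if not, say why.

If a class were modally definable it would be closed under surjective bounded morphisms (Goldblatt–Thomason).
The 3-cycle (worlds w0,w1,w2 with w0→w1→w2→w0) is intransitive. Mapping every world to a single reflexive point • is a surjective bounded morphism; the reflexive point is not intransitive (R••∧R•• but R••).
So no modal formula (or set of formulas) defines exactly the intransitive frames.

Not definable by any modal formula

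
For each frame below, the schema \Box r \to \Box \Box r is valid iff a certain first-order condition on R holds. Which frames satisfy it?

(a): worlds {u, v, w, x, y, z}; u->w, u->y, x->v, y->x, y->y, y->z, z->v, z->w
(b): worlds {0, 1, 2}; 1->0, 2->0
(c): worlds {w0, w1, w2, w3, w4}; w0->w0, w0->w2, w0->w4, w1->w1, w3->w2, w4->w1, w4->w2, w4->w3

The schema corresponds to transitivity: \forall x \forall y \forall z (Rxy \wedge Ryz \to Rxz).
(a): fails — Ryx and Rxv but not Ryv.
(b): condition met.
(c): fails — Rw0w4 and Rw4w1 but not Rw0w1.
Valid on: (b).

(b)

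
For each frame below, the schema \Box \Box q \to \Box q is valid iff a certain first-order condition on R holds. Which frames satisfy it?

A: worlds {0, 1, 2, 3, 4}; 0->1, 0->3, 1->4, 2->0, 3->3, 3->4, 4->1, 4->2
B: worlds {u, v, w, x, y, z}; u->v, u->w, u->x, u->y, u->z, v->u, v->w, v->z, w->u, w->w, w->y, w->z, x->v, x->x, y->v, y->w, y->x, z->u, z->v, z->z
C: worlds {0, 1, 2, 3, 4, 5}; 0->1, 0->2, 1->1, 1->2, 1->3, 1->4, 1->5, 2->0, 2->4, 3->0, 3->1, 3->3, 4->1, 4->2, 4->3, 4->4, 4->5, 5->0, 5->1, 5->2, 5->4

The schema corresponds to density: \forall x \forall y (Rxy \to \exists z (Rxz \wedge Rzy)).
A: fails — R01 but no z with R0z and Rz1.
B: holds.
C: fails — R20 but no z with R2z and Rz0.
Valid on: B.

B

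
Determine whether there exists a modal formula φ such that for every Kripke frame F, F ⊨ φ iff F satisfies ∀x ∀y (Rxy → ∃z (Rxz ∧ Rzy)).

Yes — defined by □□r → □r

Yes: it is density, defined by the C4 schema □□r → □r.
Suppose □□r→□r is valid. Take Rxy and set V(r)={w : xR²w}. Then □□r at x, so □r at x, so r at y, i.e. ∃z(Rxz∧Rzy).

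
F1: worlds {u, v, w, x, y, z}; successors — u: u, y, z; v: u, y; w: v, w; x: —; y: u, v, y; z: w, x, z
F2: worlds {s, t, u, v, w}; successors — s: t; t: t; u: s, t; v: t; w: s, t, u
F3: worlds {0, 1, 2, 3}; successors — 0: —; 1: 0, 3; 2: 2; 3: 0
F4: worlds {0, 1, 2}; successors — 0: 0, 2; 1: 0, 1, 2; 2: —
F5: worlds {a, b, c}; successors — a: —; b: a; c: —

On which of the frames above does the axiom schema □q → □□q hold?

This is the axiom for transitivity; its first-order frame correspondent is ∀x ∀y ∀z (Rxy ∧ Ryz → Rxz).
F1: fails — Ruz and Rzx but not Rux.
F2: condition met.
F3: condition met.
F4: condition met.
F5: condition met.

F2, F3, F4, F5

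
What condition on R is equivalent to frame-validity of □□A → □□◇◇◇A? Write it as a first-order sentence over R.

∀x ∀z (xR²z → ∃w (xR²w ∧ zR³w))

This is a Sahlqvist (Geach-type) schema ◇^0□^2A → □^2◇^3A.
Minimal-valuation argument: fix x; take any y with xR^0y and any z with xR^2z. Set V(A) to the set of worlds R-reachable from y in exactly 2 steps. Then □^2A holds at y, so the antecedent holds at x; validity forces ◇^3A at z, giving a w with zR^3w and yR^2w.
First-order correspondent: ∀x ∀z (xR²z → ∃w (xR²w ∧ zR³w)).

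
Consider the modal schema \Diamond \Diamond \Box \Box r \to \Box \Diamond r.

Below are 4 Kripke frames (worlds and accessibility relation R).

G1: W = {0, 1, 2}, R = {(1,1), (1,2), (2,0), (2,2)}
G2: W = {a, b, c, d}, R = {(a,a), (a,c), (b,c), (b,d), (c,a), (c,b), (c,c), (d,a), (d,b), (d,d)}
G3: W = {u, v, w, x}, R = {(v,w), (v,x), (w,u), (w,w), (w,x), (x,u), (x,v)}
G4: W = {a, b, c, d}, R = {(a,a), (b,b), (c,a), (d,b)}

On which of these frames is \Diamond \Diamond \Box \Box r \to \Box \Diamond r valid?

G2, G4

The schema corresponds to a generalized confluence (Geach) condition: \forall x \forall y \forall z ((x R^2 y \wedge xRz) \to \exists w (y R^2 w \wedge zRw)).
G1: fails — 1R²0, 1R1 but no w with 0R²w and 1Rw.
G2: holds.
G3: fails — vR²u, vRw but no t with uR²t and wRt.
G4: holds.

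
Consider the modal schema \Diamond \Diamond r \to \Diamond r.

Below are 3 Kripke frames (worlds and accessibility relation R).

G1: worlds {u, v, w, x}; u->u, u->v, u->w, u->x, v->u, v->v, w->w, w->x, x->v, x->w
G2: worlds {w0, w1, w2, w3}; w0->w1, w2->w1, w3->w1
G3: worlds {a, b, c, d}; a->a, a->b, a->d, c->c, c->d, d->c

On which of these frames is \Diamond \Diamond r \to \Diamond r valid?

G2

The schema corresponds to transitivity: \forall x \forall y \forall z (Rxy \wedge Ryz \to Rxz).
G1: fails — Rxw and Rwx but not Rxx.
G2: condition met.
G3: fails — Rdc and Rcd but not Rdd.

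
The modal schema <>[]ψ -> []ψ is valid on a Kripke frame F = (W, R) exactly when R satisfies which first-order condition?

Equivalently (dual form): ◇ψ → □◇ψ.
Suppose ◇ψ→□◇ψ is valid. Take Rxy, Rxz and set V(ψ)={y}. Then ◇ψ at x, so □◇ψ at x, so ◇ψ at z, so some w with Rzw has ψ; w=y, i.e. Rzy. By symmetry of the argument, Ryz.

the Euclidean property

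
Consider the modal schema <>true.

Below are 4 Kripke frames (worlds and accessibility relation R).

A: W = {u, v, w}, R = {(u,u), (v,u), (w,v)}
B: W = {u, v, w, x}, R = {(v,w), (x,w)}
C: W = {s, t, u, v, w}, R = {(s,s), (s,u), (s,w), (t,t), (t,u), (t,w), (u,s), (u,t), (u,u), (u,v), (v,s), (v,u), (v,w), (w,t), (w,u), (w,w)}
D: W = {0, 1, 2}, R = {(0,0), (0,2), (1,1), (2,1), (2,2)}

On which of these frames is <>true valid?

This is the axiom for seriality; its first-order frame correspondent is forall x exists y Rxy.
A: satisfies the condition.
B: fails — world u has no successor.
C: satisfies the condition.
D: satisfies the condition.
Valid on: A, C, D.

A, C, D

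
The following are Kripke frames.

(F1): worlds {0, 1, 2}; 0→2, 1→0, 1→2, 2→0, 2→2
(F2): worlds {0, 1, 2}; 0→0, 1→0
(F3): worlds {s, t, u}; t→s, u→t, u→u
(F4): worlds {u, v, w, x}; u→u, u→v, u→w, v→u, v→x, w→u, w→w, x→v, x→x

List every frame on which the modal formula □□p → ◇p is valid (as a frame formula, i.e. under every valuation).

(F1), (F4)

Frame correspondent (Sahlqvist): ∀x ∃w (xR²w ∧ xRw) — i.e. a generalized confluence (Geach) condition.
(F1): condition met.
(F2): fails — at 2 but no w with 2R²w and 2Rw.
(F3): fails — at s but no w with sR²w and sRw.
(F4): condition met.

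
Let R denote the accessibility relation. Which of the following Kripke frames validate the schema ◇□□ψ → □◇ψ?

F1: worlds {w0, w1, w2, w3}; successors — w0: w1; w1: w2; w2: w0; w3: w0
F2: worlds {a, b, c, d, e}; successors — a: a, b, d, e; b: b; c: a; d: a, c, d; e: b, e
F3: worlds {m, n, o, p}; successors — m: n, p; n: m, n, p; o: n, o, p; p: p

Frame correspondent (Sahlqvist): ∀x ∀y ∀z ((xRy ∧ xRz) → ∃w (yR²w ∧ zRw)) — i.e. a generalized confluence (Geach) condition.
F1: fails — w0Rw1, w0Rw1 but no w with w1R²w and w1Rw.
F2: fails — aRb, aRd but no w with bR²w and dRw.
F3: ✓.

F3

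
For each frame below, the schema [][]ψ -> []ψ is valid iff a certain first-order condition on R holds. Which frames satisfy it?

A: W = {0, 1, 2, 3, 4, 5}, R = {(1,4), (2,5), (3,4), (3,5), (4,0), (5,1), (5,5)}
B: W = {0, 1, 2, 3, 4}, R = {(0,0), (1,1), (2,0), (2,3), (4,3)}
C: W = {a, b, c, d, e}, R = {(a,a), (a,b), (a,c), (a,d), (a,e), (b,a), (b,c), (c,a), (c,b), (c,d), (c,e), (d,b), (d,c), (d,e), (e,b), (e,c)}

C

The schema corresponds to density: forall x forall y (Rxy -> exists z (Rxz & Rzy)).
A: fails — R34 but no z with R3z and Rz4.
B: fails — R43 but no z with R4z and Rz3.
C: satisfies the condition.
Valid on: C.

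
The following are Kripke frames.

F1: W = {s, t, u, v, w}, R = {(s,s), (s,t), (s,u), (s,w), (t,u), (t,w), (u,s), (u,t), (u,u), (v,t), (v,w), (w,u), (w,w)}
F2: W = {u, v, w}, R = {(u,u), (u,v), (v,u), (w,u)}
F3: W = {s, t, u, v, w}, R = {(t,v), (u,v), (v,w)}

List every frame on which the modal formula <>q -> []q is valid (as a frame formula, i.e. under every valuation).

Frame correspondent (Sahlqvist): forall x forall y forall z (Rxy & Rxz -> y = z) — i.e. partial functionality.
F1: fails — s sees both s and t.
F2: fails — u sees both u and v.
F3: condition met.
Valid on: F3.

F3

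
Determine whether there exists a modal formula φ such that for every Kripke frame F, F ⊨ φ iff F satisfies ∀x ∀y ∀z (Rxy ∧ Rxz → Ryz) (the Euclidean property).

Yes — defined by ◇p → □◇p

This is a Sahlqvist condition; the 5 axiom ◇p → □◇p defines it.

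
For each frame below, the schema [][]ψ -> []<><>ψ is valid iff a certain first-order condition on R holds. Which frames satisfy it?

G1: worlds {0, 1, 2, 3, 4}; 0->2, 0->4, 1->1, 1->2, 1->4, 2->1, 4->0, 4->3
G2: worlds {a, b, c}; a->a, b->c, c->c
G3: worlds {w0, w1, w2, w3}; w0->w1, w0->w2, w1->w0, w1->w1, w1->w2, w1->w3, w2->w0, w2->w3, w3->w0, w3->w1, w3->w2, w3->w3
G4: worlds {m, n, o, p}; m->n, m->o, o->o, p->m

Frame correspondent (Sahlqvist): forall x forall z (xRz -> exists w (x R^2 w & z R^2 w)) — i.e. a generalized confluence (Geach) condition.
G1: fails — 0R4 but no w with 0R²w and 4R²w.
G2: ✓.
G3: ✓.
G4: fails — mRn but no w with mR²w and nR²w.

G2, G3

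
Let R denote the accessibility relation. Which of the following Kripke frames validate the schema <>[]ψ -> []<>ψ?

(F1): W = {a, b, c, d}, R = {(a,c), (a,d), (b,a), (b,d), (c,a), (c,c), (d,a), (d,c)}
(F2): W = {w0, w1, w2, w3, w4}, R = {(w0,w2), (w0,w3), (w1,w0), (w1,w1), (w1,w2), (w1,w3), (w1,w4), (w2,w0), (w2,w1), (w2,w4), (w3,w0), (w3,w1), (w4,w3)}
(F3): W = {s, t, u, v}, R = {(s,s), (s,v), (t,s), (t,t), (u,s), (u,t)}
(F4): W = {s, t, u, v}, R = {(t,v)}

This is the axiom for convergence; its first-order frame correspondent is forall x forall y forall z (Rxy & Rxz -> exists w (Ryw & Rzw)).
(F1): ✓.
(F2): fails — Rw1w2 and Rw1w0 but w2 and w0 have no common successor.
(F3): fails — Rsv and Rsv but v and v have no common successor.
(F4): fails — Rtv and Rtv but v and v have no common successor.
Valid on: (F1).

(F1)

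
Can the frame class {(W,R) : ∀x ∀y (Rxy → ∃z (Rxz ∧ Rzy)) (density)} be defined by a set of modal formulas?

The condition is density. A defining modal formula is □□r → □r.
Suppose □□r→□r is valid. Take Rxy and set V(r)={w : xR²w}. Then □□r at x, so □r at x, so r at y, i.e. ∃z(Rxz∧Rzy).

Yes, by □□r → □r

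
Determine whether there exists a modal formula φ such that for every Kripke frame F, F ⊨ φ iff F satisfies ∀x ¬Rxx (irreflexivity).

No

Modal frame validity is preserved under surjective bounded morphisms.
The 3-cycle (worlds s,t,u with s→t→u→s) is irreflexive, and the map sending every world to a single reflexive point • is a surjective bounded morphism (forth: every edge maps to (•,•); back: every world has a successor). So any modal formula valid on the 3-cycle is also valid on the reflexive point, which is not irreflexive.
So the class is not modally definable.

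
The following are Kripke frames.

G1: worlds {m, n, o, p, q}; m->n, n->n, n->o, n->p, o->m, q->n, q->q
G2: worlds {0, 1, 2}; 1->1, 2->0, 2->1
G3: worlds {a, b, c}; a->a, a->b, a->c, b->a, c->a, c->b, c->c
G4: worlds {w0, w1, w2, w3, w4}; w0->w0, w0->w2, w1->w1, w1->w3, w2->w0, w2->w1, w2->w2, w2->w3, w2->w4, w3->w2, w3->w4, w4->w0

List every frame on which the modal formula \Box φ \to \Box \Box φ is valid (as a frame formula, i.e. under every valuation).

Frame correspondent (Sahlqvist): \forall x \forall y \forall z (Rxy \wedge Ryz \to Rxz) — i.e. transitivity.
G1: fails — Rom and Rmn but not Ron.
G2: condition met.
G3: fails — Rba and Rab but not Rbb.
G4: fails — Rw3w2 and Rw2w1 but not Rw3w1.

G2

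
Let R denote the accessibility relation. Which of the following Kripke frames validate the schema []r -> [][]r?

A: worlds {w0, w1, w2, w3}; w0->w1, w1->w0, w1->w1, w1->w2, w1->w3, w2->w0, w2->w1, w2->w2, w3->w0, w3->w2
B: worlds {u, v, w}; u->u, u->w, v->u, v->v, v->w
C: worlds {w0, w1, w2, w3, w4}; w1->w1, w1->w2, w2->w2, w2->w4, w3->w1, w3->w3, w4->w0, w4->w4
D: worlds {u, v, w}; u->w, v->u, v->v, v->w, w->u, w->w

B

The schema corresponds to transitivity: forall x forall y forall z (Rxy & Ryz -> Rxz).
A: fails — Rw3w2 and Rw2w1 but not Rw3w1.
B: ✓.
C: fails — Rw1w2 and Rw2w4 but not Rw1w4.
D: fails — Ruw and Rwu but not Ruu.
Valid on: B.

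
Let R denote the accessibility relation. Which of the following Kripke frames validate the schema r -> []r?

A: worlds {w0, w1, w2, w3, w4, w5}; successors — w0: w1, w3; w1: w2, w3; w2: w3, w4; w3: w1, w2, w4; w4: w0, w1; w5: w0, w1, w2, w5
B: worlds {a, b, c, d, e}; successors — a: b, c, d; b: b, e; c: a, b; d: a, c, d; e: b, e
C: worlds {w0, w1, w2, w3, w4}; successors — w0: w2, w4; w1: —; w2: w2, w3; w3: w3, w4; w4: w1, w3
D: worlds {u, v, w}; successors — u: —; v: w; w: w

none

The schema corresponds to a generalized confluence (Geach) condition: forall x forall z (xRz -> exists w (x = w & z = w)).
A: fails — w0Rw1 but w0 ≠ w1.
B: fails — aRb but a ≠ b.
C: fails — w0Rw2 but w0 ≠ w2.
D: fails — vRw but v ≠ w.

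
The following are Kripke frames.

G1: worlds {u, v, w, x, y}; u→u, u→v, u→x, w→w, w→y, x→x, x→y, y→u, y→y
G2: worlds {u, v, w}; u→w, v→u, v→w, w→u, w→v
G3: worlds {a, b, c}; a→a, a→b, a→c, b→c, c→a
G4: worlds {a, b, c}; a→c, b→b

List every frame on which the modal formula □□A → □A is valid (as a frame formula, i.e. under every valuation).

Frame correspondent (Sahlqvist): ∀x ∀y (Rxy → ∃z (Rxz ∧ Rzy)) — i.e. density.
G1: satisfies the condition.
G2: fails — Ruw but no z with Ruz and Rzw.
G3: fails — Rbc but no z with Rbz and Rzc.
G4: fails — Rac but no z with Raz and Rzc.
Valid on: G1.

G1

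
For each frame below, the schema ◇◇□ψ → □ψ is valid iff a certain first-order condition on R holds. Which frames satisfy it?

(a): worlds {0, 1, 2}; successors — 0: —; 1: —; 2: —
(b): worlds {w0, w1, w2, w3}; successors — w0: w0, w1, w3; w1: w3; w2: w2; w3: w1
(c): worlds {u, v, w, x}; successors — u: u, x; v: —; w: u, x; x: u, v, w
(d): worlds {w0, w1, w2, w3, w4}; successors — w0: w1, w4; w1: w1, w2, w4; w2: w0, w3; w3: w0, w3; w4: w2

Frame correspondent (Sahlqvist): ∀x ∀y ∀z ((xR²y ∧ xRz) → ∃w (yRw ∧ z = w)) — i.e. a generalized confluence (Geach) condition.
(a): condition met.
(b): fails — w0R²w1, w0Rw0 but no w with w1Rw and w0=w.
(c): fails — uR²v, uRu but no t with vRt and u=t.
(d): fails — w0R²w2, w0Rw1 but no w with w2Rw and w1=w.
Valid on: (a).

(a)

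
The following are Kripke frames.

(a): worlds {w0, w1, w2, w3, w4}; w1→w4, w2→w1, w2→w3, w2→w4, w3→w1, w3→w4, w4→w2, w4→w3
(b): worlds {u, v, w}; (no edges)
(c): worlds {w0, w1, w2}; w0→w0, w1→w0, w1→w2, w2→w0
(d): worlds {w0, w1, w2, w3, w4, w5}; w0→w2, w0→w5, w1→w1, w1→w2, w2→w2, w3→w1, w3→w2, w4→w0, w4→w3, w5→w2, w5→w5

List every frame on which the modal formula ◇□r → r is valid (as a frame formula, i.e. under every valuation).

(b)

This is the axiom for symmetry; its first-order frame correspondent is ∀x ∀y (Rxy → Ryx).
(a): fails — Rw3w1 but not Rw1w3.
(b): condition met.
(c): fails — Rw1w2 but not Rw2w1.
(d): fails — Rw1w2 but not Rw2w1.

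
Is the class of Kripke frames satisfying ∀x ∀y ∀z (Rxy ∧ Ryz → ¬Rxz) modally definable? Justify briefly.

Any modally definable frame class is closed under surjective bounded morphisms.
The 5-cycle (worlds a,b,c,d,e with a→b→c→d→e→a) is intransitive. Mapping every world to a single reflexive point • is a surjective bounded morphism; the reflexive point is not intransitive (R••∧R•• but R••).
Hence intransitivity is not modally definable.

No — not modally definable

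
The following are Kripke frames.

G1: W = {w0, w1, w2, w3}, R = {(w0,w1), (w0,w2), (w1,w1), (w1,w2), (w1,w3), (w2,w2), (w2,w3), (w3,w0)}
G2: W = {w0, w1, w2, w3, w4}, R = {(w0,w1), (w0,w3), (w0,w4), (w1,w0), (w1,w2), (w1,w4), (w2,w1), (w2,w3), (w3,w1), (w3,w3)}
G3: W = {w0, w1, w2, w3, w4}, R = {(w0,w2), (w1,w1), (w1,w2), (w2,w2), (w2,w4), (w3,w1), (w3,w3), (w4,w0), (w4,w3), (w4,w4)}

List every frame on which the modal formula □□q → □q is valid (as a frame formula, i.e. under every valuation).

G3

This is the axiom for density; its first-order frame correspondent is ∀x ∀y (Rxy → ∃z (Rxz ∧ Rzy)).
G1: fails — Rw3w0 but no z with Rw3z and Rzw0.
G2: fails — Rw1w2 but no z with Rw1z and Rzw2.
G3: satisfies the condition.
Valid on: G3.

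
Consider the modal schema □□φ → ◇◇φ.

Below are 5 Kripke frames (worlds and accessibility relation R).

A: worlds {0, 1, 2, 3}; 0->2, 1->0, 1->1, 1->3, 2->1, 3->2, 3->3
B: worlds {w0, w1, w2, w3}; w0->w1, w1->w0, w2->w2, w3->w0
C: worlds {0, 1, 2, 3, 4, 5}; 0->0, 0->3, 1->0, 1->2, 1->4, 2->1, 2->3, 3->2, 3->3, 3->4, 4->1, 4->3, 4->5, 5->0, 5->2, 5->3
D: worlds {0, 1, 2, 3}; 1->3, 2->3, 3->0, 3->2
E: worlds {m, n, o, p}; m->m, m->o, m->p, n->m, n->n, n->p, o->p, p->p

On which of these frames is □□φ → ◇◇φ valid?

A, B, C, E

Frame correspondent (Sahlqvist): ∀x ∃w (xR²w ∧ xR²w) — i.e. a generalized confluence (Geach) condition.
A: condition met.
B: condition met.
C: condition met.
D: fails — at 0 but no w with 0R²w and 0R²w.
E: condition met.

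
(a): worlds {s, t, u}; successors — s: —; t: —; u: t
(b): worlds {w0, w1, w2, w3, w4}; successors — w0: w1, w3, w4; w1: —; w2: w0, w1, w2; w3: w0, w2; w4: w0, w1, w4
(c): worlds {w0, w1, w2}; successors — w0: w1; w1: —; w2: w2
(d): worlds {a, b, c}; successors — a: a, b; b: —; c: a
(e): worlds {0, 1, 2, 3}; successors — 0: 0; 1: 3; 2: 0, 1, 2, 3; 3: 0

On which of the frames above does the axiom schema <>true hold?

(e)

Frame correspondent (Sahlqvist): forall x exists y Rxy — i.e. seriality.
(a): fails — world s has no successor.
(b): fails — world w1 has no successor.
(c): fails — world w1 has no successor.
(d): fails — world b has no successor.
(e): holds.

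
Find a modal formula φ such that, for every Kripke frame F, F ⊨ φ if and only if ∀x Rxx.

A defining formula is □ψ → ψ (the T axiom).
Suppose □ψ→ψ is valid. At any x set V(ψ)={w : Rxw}. Then □ψ holds at x, so ψ holds at x, i.e. Rxx.

□ψ → ψ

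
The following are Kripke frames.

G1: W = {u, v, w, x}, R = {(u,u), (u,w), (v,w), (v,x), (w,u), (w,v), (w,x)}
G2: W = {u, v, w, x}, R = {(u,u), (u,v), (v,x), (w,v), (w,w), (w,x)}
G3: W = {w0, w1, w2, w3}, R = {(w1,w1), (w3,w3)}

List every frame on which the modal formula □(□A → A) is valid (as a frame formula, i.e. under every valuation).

The schema corresponds to shift-reflexivity: ∀x ∀y (Rxy → Ryy).
G1: fails — Ruw but not Rww.
G2: fails — Ruv but not Rvv.
G3: satisfies the condition.
Valid on: G3.

G3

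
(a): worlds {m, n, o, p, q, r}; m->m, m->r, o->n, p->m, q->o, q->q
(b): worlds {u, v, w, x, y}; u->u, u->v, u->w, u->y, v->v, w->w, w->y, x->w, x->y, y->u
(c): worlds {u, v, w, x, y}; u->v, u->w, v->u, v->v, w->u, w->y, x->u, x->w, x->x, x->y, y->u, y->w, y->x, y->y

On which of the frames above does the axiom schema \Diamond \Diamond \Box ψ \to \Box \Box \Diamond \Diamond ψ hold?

(c)

Frame correspondent (Sahlqvist): \forall x \forall y \forall z ((x R^2 y \wedge x R^2 z) \to \exists w (yRw \wedge z R^2 w)) — i.e. a generalized confluence (Geach) condition.
(a): fails — mR²m, mR²r but no w with mRw and rR²w.
(b): fails — uR²v, uR²w but no t with vRt and wR²t.
(c): ✓.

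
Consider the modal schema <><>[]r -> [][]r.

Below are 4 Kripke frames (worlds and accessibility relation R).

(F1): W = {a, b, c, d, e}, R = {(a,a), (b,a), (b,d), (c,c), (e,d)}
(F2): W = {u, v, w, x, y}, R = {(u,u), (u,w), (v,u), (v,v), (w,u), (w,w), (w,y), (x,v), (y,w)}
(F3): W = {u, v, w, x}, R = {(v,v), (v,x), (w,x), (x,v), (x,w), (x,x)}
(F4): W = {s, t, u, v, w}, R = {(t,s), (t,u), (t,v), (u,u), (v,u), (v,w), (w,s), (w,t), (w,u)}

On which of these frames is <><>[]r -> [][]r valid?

The schema corresponds to a generalized confluence (Geach) condition: forall x forall y forall z ((x R^2 y & x R^2 z) -> exists w (yRw & z = w)).
(F1): condition met.
(F2): fails — uR²u, uR²y but no t with uRt and y=t.
(F3): fails — vR²v, vR²w but no t with vRt and w=t.
(F4): fails — tR²u, tR²w but no w* with uRw* and w=w*.
Valid on: (F1).

(F1)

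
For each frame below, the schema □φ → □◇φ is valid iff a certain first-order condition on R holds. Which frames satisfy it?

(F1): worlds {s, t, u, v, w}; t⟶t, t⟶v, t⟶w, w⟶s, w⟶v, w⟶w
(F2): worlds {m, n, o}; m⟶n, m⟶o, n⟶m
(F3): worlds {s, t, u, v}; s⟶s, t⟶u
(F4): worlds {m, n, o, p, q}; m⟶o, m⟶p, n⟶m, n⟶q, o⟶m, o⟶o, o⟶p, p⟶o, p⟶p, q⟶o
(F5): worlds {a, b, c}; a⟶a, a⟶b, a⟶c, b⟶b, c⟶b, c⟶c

(F5)

This is the axiom for a generalized confluence (Geach) condition; its first-order frame correspondent is ∀x ∀z (xRz → ∃w (xRw ∧ zRw)).
(F1): fails — tRv but no w* with tRw* and vRw*.
(F2): fails — mRn but no w with mRw and nRw.
(F3): fails — tRu but no w with tRw and uRw.
(F4): fails — nRm but no w with nRw and mRw.
(F5): holds.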